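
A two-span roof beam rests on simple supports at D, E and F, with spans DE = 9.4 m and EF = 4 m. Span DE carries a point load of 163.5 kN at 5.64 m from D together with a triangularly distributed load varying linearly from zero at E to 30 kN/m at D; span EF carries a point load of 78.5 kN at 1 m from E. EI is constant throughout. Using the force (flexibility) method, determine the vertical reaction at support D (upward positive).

Insert a hinge at E; M_E is the redundant, and each span becomes simply supported.
Discontinuity in slope at E on the released structure — sum the simple-span end rotations:
  span DE: point load 163.5 at a = 5.64: Pab(L + a)/(6LEI) = 924.6/EI
  span DE: triangular load, peak 30: 7w₀L³/(360EI) = 484.5/EI
  span EF: point load 78.5 at a = 1: Pab(L + b)/(6LEI) = 68.69/EI
  relative rotation θ_0 = (1409 + 68.69)/EI = 1478/EI
A unit hogging moment at E produces rotation L₁/(3EI) + L₂/(3EI) = 4.467/EI.
Compatibility: M_E·(L₁+L₂)/(3EI) = θ_0, giving M_E = 330.8 kN·m (hogging).
Span DE, ΣM about D with M_E applied at E: R_E^{DE}·9.4 = 1364 + 330.8, so R_E^{DE} = 180.3 kN and R_D = 304.5 − 180.3 = 124.2 kN.

R_D = 124.2 kN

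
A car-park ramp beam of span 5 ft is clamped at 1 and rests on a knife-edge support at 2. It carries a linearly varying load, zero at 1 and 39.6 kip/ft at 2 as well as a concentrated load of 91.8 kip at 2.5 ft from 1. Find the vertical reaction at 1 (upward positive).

R_1 = 107.7 kip

Take the reaction at 2 as the redundant and release it; the primary structure is a cantilever fixed at 1.
Deflection at 2 on the released cantilever, summing each load's contribution:
  triangular load, peak 39.6 at the free end: 11w₀L⁴/(120EI) = 2269/EI
  point load 91.8 at a = 2.5: Pa²(3L − a)/(6EI) = 1195/EI
  δ_0 = 3464/EI
Flexibility coefficient — unit upward force at 2: δ_{22} = L³/(3EI) = 41.67/EI.
The prop prevents deflection at 2: R_2 = δ_0/δ_{22} = 3464/41.67 = 83.14 kip.
Vertical equilibrium: R_1 = ΣP − R_2 = 190.8 − 83.14 = 107.7 kip.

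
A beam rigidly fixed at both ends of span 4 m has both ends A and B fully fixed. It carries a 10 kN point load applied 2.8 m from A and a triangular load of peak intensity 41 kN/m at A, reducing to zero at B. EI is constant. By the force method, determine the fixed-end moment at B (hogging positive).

M_B = 27.75 kN·m

Take the two fixed-end moments M_A, M_B as redundants; the released structure is the simple span AB.
On the primary (simply-supported) span, the end slopes from the loading are:
  at A: point load 10 at a = 2.8: Pab(L + b)/(6LEI) = 7.28/EI
  at B: point load 10 at a = 2.8: Pab(L + a)/(6LEI) = 9.52/EI
  at A: triangular load, peak 41: w₀L³/(45EI) = 58.31/EI
  at B: triangular load, peak 41: 7w₀L³/(360EI) = 51.02/EI
  θ_A0 = 65.59/EI,  θ_B0 = 60.54/EI
Flexibility coefficients: a unit moment at one end gives L/(3EI) there and L/(6EI) at the far end, so f₁₁ = f₂₂ = 1.333/EI and f₁₂ = f₂₁ = 0.6667/EI.
Compatibility — zero rotation at each built-in end:
  1.333 M_A + 0.6667 M_B = 65.59
  0.6667 M_A + 1.333 M_B = 60.54
Solving the pair gives M_A = 35.32 kN·m and M_B = 27.75 kN·m (hogging).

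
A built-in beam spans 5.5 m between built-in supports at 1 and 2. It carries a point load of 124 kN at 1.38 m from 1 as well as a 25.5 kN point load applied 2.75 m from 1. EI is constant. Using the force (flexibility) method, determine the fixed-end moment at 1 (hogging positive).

Take the two fixed-end moments M_1, M_2 as redundants; the released structure is the simple span 12.
Simple-span end rotations at 1 and 2 under the given loads:
  at 1: point load 124 at a = 1.38: Pab(L + b)/(6LEI) = 205.5/EI
  at 2: point load 124 at a = 1.38: Pab(L + a)/(6LEI) = 147/EI
  at 1: point load 25.5 at a = 2.75: Pab(L + b)/(6LEI) = 48.21/EI
  at 2: point load 25.5 at a = 2.75: Pab(L + a)/(6LEI) = 48.21/EI
  θ_10 = 253.7/EI,  θ_20 = 195.2/EI
Flexibility coefficients: a unit moment at one end gives L/(3EI) there and L/(6EI) at the far end, so f₁₁ = f₂₂ = 1.833/EI and f₁₂ = f₂₁ = 0.9167/EI.
Compatibility — zero rotation at each built-in end:
  1.833 M_1 + 0.9167 M_2 = 253.7
  0.9167 M_1 + 1.833 M_2 = 195.2
Solving the pair gives M_1 = 113.6 kN·m and M_2 = 49.69 kN·m (hogging).

M_1 = 113.6 kN·m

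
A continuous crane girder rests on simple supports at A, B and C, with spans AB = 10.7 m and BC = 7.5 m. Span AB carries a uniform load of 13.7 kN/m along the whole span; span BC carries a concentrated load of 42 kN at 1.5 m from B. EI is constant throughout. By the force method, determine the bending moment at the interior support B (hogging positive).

M_B = 134 kN·m

Release continuity at B by inserting a hinge; the redundant is the internal moment M_B. The primary structure is two simply-supported spans AB and BC.
Rotations at B on the released spans (each span's end-slope, ×1/EI):
  span AB: UDL 13.7: wL³/(24EI) = 699.3/EI
  span BC: point load 42 at a = 1.5: Pab(L + b)/(6LEI) = 113.4/EI
  relative rotation θ_0 = (699.3 + 113.4)/EI = 812.7/EI
A unit hogging moment at B produces rotation L₁/(3EI) + L₂/(3EI) = 6.067/EI.
Compatibility: M_B·(L₁+L₂)/(3EI) = θ_0, giving M_B = 134 kN·m (hogging).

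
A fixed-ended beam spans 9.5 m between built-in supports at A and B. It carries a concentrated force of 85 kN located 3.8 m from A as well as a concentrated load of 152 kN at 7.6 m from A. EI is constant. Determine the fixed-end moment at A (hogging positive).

Take the two fixed-end moments M_A, M_B as redundants; the released structure is the simple span AB.
Simple-span end rotations at A and B under the given loads:
  at A: point load 85 at a = 3.8: Pab(L + b)/(6LEI) = 491/EI
  at B: point load 85 at a = 3.8: Pab(L + a)/(6LEI) = 429.6/EI
  at A: point load 152 at a = 7.6: Pab(L + b)/(6LEI) = 439/EI
  at B: point load 152 at a = 7.6: Pab(L + a)/(6LEI) = 658.5/EI
  θ_A0 = 929.9/EI,  θ_B0 = 1088/EI
Flexibility coefficients: a unit moment at one end gives L/(3EI) there and L/(6EI) at the far end, so f₁₁ = f₂₂ = 3.167/EI and f₁₂ = f₂₁ = 1.583/EI.
Compatibility — zero rotation at each built-in end:
  3.167 M_A + 1.583 M_B = 929.9
  1.583 M_A + 3.167 M_B = 1088
Solving the pair gives M_A = 162.5 kN·m and M_B = 262.4 kN·m (hogging).

M_A = 162.5 kN·m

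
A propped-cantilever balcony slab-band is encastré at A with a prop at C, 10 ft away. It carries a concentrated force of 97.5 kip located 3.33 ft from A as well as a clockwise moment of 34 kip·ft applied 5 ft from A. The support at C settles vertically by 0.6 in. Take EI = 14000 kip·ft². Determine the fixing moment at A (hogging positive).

Choose R_C as the redundant. The primary structure is the cantilever fixed at A.
Free-end deflection of the primary structure under the applied loading (downward +):
  point load 97.5 at a = 3.33: Pa²(3L − a)/(6EI) = 4806/EI
  clockwise couple 34 at a = 5: M₀a(2L − a)/(2EI) = 1275/EI
  δ_0 = 6081/EI
Tip deflection under a unit load at C: L³/(3EI) = 333.3/EI.
With EI = 14000 kip·ft²: δ_0 = 0.43434 ft and δ_{CC} = 0.02381 ft/kip.
Compatibility — the beam at C must follow the support down by 0.05 ft: δ_0 − R_C·δ_{CC} = 0.05, so R_C = (0.43434 − 0.05)/0.02381 = 16.14 kip.
Moment equilibrium about A: M_A = Σ(load moments about A) − R_C·L = 358.7 − 16.14×10 = 197.3 kip·ft.

M_A = 197.3 kip·ft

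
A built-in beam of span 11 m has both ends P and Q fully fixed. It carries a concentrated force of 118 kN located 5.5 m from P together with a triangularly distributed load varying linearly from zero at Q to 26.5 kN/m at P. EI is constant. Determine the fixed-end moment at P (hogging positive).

M_P = 322.6 kN·m

Release both end moments; the primary structure is a simply-supported span PQ with redundants M_P and M_Q.
End rotations of the released simple span under the applied load (×1/EI):
  at P: point load 118 at a = 5.5: Pab(L + b)/(6LEI) = 892.4/EI
  at Q: point load 118 at a = 5.5: Pab(L + a)/(6LEI) = 892.4/EI
  at P: triangular load, peak 26.5: w₀L³/(45EI) = 783.8/EI
  at Q: triangular load, peak 26.5: 7w₀L³/(360EI) = 685.8/EI
  θ_P0 = 1676/EI,  θ_Q0 = 1578/EI
Flexibility coefficients: a unit moment at one end gives L/(3EI) there and L/(6EI) at the far end, so f₁₁ = f₂₂ = 3.667/EI and f₁₂ = f₂₁ = 1.833/EI.
Compatibility — zero rotation at each built-in end:
  3.667 M_P + 1.833 M_Q = 1676
  1.833 M_P + 3.667 M_Q = 1578
Solving the pair gives M_P = 322.6 kN·m and M_Q = 269.1 kN·m (hogging).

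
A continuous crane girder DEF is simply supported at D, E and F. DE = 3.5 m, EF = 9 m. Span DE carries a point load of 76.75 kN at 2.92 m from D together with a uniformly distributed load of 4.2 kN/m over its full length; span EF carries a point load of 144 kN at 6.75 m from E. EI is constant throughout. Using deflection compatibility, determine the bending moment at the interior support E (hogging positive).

Release continuity at E by inserting a hinge; the redundant is the internal moment M_E. The primary structure is two simply-supported spans DE and EF.
Discontinuity in slope at E on the released structure — sum the simple-span end rotations:
  span DE: point load 76.75 at a = 2.92: Pab(L + a)/(6LEI) = 39.74/EI
  span DE: UDL 4.2: wL³/(24EI) = 7.503/EI
  span EF: point load 144 at a = 6.75: Pab(L + b)/(6LEI) = 455.6/EI
  relative rotation θ_0 = (47.24 + 455.6)/EI = 502.9/EI
A unit hogging moment at E produces rotation L₁/(3EI) + L₂/(3EI) = 4.167/EI.
Compatibility: M_E·(L₁+L₂)/(3EI) = θ_0, giving M_E = 120.7 kN·m (hogging).

M_E = 120.7 kN·m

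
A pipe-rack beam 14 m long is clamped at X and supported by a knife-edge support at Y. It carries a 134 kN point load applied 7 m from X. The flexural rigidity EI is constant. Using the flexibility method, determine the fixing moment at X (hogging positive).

Take the reaction at Y as the redundant and release it; the primary structure is a cantilever fixed at X.
Downward deflection at the released point Y due to the loads:
  point load 134 at a = 7: Pa²(3L − a)/(6EI) = 38302/EI
Tip deflection under a unit load at Y: L³/(3EI) = 914.7/EI.
The prop prevents deflection at Y: R_Y = δ_0/δ_{YY} = 38302/914.7 = 41.88 kN.
Moment equilibrium about X: M_X = Σ(load moments about X) − R_Y·L = 938 − 41.88×14 = 351.8 kN·m.

M_X = 351.8 kN·m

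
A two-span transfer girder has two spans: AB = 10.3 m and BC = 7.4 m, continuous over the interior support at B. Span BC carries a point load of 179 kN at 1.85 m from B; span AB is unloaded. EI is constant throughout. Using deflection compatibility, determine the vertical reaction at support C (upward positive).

R_C = 32.47 kN

Release continuity at B by inserting a hinge; the redundant is the internal moment M_B. The primary structure is two simply-supported spans AB and BC.
Rotations at B on the released spans (each span's end-slope, ×1/EI):
  span BC: point load 179 at a = 1.85: Pab(L + b)/(6LEI) = 536/EI
  relative rotation θ_0 = (0 + 536)/EI = 536/EI
A unit hogging moment at B produces rotation L₁/(3EI) + L₂/(3EI) = 5.9/EI.
Slope continuity at B: θ_0 = M_B·5.9/EI, so M_B = 536/5.9 = 90.86 kN·m (hogging).
Span BC, ΣM about C: R_B^{BC}·7.4 = 993.5 + 90.86, so R_B^{BC} = 146.5 kN and R_C = 179 − 146.5 = 32.47 kN.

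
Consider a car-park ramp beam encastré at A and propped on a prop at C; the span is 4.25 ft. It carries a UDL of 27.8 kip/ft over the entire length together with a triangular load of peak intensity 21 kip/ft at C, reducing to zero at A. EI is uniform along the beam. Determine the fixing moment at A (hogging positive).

Take the reaction at C as the redundant and release it; the primary structure is a cantilever fixed at A.
Primary-structure tip deflection at C by superposition:
  UDL 27.8: wL⁴/(8EI) = 1134/EI
  triangular load, peak 21 at the free end: 11w₀L⁴/(120EI) = 628/EI
  δ_0 = 1762/EI
Flexibility coefficient — unit upward force at C: δ_{CC} = L³/(3EI) = 25.59/EI.
The prop prevents deflection at C: R_C = δ_0/δ_{CC} = 1762/25.59 = 68.85 kip.
Moment equilibrium about A: M_A = Σ(load moments about A) − R_C·L = 377.5 − 68.85×4.25 = 84.89 kip·ft.

M_A = 84.89 kip·ft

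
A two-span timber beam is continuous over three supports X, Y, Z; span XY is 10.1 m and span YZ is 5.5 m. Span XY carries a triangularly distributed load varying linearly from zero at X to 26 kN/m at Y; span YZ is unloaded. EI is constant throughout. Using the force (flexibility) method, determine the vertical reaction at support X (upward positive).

R_X = 32.43 kN

Insert a hinge at Y; M_Y is the redundant, and each span becomes simply supported.
Rotations at Y on the released spans (each span's end-slope, ×1/EI):
  span XY: triangular load, peak 26: w₀L³/(45EI) = 595.3/EI
  relative rotation θ_0 = (595.3 + 0)/EI = 595.3/EI
A unit hogging moment at Y produces rotation L₁/(3EI) + L₂/(3EI) = 5.2/EI.
Compatibility: M_Y·(L₁+L₂)/(3EI) = θ_0, giving M_Y = 114.5 kN·m (hogging).
Span XY, ΣM about X with M_Y applied at Y: R_Y^{XY}·10.1 = 884.1 + 114.5, so R_Y^{XY} = 98.87 kN and R_X = 131.3 − 98.87 = 32.43 kN.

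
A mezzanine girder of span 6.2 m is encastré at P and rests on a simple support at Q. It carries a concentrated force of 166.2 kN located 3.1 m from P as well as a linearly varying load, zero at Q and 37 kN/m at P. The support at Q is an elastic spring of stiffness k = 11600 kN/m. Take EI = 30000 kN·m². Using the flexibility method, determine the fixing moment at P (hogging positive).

M_P = 302.7 kN·m

Remove the prop at Q; the released (primary) structure is a cantilever built in at P.
Primary-structure tip deflection at Q by superposition:
  point load 166.2 at a = 3.1: Pa²(3L − a)/(6EI) = 4126/EI
  triangular load, peak 37 at the fixed end: w₀L⁴/(30EI) = 1822/EI
  δ_0 = 5948/EI
Tip deflection under a unit load at Q: L³/(3EI) = 79.44/EI.
With EI = 30000 kN·m²: δ_0 = 0.19828 m and δ_{QQ} = 0.002648 m/kN.
Compatibility — the spring shortens by R_Q/k under the reaction it provides: δ_0 − R_Q·δ_{QQ} = R_Q/k. With 1/k = 0.000086 m/kN, R_Q = δ_0 / (δ_{QQ} + 1/k) = 0.19828 / (0.002648 + 0.000086) = 72.52 kN.
Moment equilibrium about P: M_P = Σ(load moments about P) − R_Q·L = 752.3 − 72.52×6.2 = 302.7 kN·m.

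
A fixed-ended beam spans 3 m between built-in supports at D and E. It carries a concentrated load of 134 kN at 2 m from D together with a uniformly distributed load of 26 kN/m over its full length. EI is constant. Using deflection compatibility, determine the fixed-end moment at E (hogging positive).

M_E = 79.06 kN·m

Take the two fixed-end moments M_D, M_E as redundants; the released structure is the simple span DE.
On the primary (simply-supported) span, the end slopes from the loading are:
  at D: point load 134 at a = 2: Pab(L + b)/(6LEI) = 59.56/EI
  at E: point load 134 at a = 2: Pab(L + a)/(6LEI) = 74.44/EI
  at D: UDL 26: wL³/(24EI) = 29.25/EI
  at E: UDL 26: wL³/(24EI) = 29.25/EI
  θ_D0 = 88.81/EI,  θ_E0 = 103.7/EI
Flexibility coefficients: a unit moment at one end gives L/(3EI) there and L/(6EI) at the far end, so f₁₁ = f₂₂ = 1/EI and f₁₂ = f₂₁ = 0.5/EI.
Compatibility — zero rotation at each built-in end:
  1 M_D + 0.5 M_E = 88.81
  0.5 M_D + 1 M_E = 103.7
Solving the pair gives M_D = 49.28 kN·m and M_E = 79.06 kN·m (hogging).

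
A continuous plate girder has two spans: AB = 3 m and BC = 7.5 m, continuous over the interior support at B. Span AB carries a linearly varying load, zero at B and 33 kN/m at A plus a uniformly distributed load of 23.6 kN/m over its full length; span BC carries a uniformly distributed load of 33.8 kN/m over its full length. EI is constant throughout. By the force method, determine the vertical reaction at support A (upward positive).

R_A = 7.637 kN

Release continuity at B by inserting a hinge; the redundant is the internal moment M_B. The primary structure is two simply-supported spans AB and BC.
Discontinuity in slope at B on the released structure — sum the simple-span end rotations:
  span AB: triangular load, peak 33: 7w₀L³/(360EI) = 17.32/EI
  span AB: UDL 23.6: wL³/(24EI) = 26.55/EI
  span BC: UDL 33.8: wL³/(24EI) = 594.1/EI
  relative rotation θ_0 = (43.88 + 594.1)/EI = 638/EI
A unit hogging moment at B produces rotation L₁/(3EI) + L₂/(3EI) = 3.5/EI.
Slope continuity at B: θ_0 = M_B·3.5/EI, so M_B = 638/3.5 = 182.3 kN·m (hogging).
Span AB, ΣM about A with M_B applied at B: R_B^{AB}·3 = 155.7 + 182.3, so R_B^{AB} = 112.7 kN and R_A = 120.3 − 112.7 = 7.637 kN.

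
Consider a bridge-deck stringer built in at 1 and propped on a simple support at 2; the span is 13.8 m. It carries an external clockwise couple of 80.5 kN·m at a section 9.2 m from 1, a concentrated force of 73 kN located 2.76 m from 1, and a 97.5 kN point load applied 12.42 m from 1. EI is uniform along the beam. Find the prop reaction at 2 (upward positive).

R_2 = 94.79 kN

Choose R_2 as the redundant. The primary structure is the cantilever fixed at 1.
Primary-structure tip deflection at 2 by superposition:
  clockwise couple 80.5 at a = 9.2: M₀a(2L − a)/(2EI) = 6814/EI
  point load 73 at a = 2.76: Pa²(3L − a)/(6EI) = 3581/EI
  point load 97.5 at a = 12.42: Pa²(3L − a)/(6EI) = 72643/EI
  δ_0 = 83038/EI
Flexibility coefficient — unit upward force at 2: δ_{22} = L³/(3EI) = 876/EI.
Compatibility at 2: δ_0 − R_2·δ_{22} = 0, so R_2 = 83038/876 = 94.79 kN.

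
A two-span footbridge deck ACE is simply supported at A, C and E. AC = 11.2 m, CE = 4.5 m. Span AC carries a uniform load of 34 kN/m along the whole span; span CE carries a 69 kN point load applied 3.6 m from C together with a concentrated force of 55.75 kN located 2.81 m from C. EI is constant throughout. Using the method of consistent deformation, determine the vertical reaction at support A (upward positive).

Take M_C as the redundant. Released structure: two simple spans AC and CE with a hinge at C.
Discontinuity in slope at C on the released structure — sum the simple-span end rotations:
  span AC: UDL 34: wL³/(24EI) = 1990/EI
  span CE: point load 69 at a = 3.6: Pab(L + b)/(6LEI) = 44.71/EI
  span CE: point load 55.75 at a = 2.81: Pab(L + b)/(6LEI) = 60.7/EI
  relative rotation θ_0 = (1990 + 105.4)/EI = 2096/EI
A unit hogging moment at C produces rotation L₁/(3EI) + L₂/(3EI) = 5.233/EI.
Compatibility: M_C·(L₁+L₂)/(3EI) = θ_0, giving M_C = 400.5 kN·m (hogging).
Span AC, ΣM about A with M_C applied at C: R_C^{AC}·11.2 = 2132 + 400.5, so R_C^{AC} = 226.2 kN and R_A = 380.8 − 226.2 = 154.6 kN.

R_A = 154.6 kN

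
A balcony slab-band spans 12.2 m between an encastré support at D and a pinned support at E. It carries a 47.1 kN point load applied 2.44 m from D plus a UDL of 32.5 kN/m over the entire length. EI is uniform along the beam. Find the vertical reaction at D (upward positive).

R_D = 292.3 kN

Choose R_E as the redundant. The primary structure is the cantilever fixed at D.
Free-end deflection of the primary structure under the applied loading (downward +):
  point load 47.1 at a = 2.44: Pa²(3L − a)/(6EI) = 1596/EI
  UDL 32.5: wL⁴/(8EI) = 89998/EI
  δ_0 = 91594/EI
Tip deflection under a unit load at E: L³/(3EI) = 605.3/EI.
Compatibility at E: δ_0 − R_E·δ_{EE} = 0, so R_E = 91594/605.3 = 151.3 kN.
Vertical equilibrium: R_D = ΣP − R_E = 443.6 − 151.3 = 292.3 kN.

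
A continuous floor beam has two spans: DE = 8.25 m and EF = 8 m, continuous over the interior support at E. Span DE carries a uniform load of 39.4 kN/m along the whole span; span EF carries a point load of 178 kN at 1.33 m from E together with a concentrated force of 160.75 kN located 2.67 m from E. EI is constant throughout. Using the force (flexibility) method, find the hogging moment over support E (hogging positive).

Insert a hinge at E; M_E is the redundant, and each span becomes simply supported.
End slopes at the hinge E, treating each span as simply supported:
  span DE: UDL 39.4: wL³/(24EI) = 921.8/EI
  span EF: point load 178 at a = 1.33: Pab(L + b)/(6LEI) = 482.6/EI
  span EF: point load 160.75 at a = 2.67: Pab(L + b)/(6LEI) = 635.3/EI
  relative rotation θ_0 = (921.8 + 1118)/EI = 2040/EI
A unit hogging moment at E produces rotation L₁/(3EI) + L₂/(3EI) = 5.417/EI.
Slope continuity at E: θ_0 = M_E·5.417/EI, so M_E = 2040/5.417 = 376.6 kN·m (hogging).

M_E = 376.6 kN·m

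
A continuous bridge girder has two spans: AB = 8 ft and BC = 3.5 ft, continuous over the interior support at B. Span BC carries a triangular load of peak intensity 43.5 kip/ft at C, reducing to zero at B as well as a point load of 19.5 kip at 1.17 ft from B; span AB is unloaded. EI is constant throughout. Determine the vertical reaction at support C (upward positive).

Take M_B as the redundant. Released structure: two simple spans AB and BC with a hinge at B.
End slopes at the hinge B, treating each span as simply supported:
  span BC: triangular load, peak 43.5: 7w₀L³/(360EI) = 36.27/EI
  span BC: point load 19.5 at a = 1.17: Pab(L + b)/(6LEI) = 14.76/EI
  relative rotation θ_0 = (0 + 51.02)/EI = 51.02/EI
A unit hogging moment at B produces rotation L₁/(3EI) + L₂/(3EI) = 3.833/EI.
Slope continuity at B: θ_0 = M_B·3.833/EI, so M_B = 51.02/3.833 = 13.31 kip·ft (hogging).
Span BC, ΣM about C: R_B^{BC}·3.5 = 134.2 + 13.31, so R_B^{BC} = 42.16 kip and R_C = 95.62 − 42.16 = 53.47 kip.

R_C = 53.47 kip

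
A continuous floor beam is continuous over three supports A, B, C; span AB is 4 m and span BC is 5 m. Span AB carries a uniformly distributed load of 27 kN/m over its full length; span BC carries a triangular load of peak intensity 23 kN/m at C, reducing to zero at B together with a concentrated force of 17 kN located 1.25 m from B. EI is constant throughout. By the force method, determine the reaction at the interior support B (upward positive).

R_B = 108.6 kN

Release continuity at B by inserting a hinge; the redundant is the internal moment M_B. The primary structure is two simply-supported spans AB and BC.
End slopes at the hinge B, treating each span as simply supported:
  span AB: UDL 27: wL³/(24EI) = 72/EI
  span BC: triangular load, peak 23: 7w₀L³/(360EI) = 55.9/EI
  span BC: point load 17 at a = 1.25: Pab(L + b)/(6LEI) = 23.24/EI
  relative rotation θ_0 = (72 + 79.14)/EI = 151.1/EI
A unit hogging moment at B produces rotation L₁/(3EI) + L₂/(3EI) = 3/EI.
Slope continuity at B: θ_0 = M_B·3/EI, so M_B = 151.1/3 = 50.38 kN·m (hogging).
Span AB, ΣM about A with M_B applied at B: R_B^{AB}·4 = 216 + 50.38, so R_B^{AB} = 66.6 kN and R_A = 108 − 66.6 = 41.4 kN.
Span BC, ΣM about C: R_B^{BC}·5 = 159.6 + 50.38, so R_B^{BC} = 41.99 kN and R_C = 74.5 − 41.99 = 32.51 kN.
R_B = 66.6 + 41.99 = 108.6 kN.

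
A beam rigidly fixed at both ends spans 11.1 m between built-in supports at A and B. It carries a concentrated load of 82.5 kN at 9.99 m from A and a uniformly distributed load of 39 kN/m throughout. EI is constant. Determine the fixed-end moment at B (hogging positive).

Take the two fixed-end moments M_A, M_B as redundants; the released structure is the simple span AB.
On the primary (simply-supported) span, the end slopes from the loading are:
  at A: point load 82.5 at a = 9.99: Pab(L + b)/(6LEI) = 167.7/EI
  at B: point load 82.5 at a = 9.99: Pab(L + a)/(6LEI) = 289.7/EI
  at A: UDL 39: wL³/(24EI) = 2222/EI
  at B: UDL 39: wL³/(24EI) = 2222/EI
  θ_A0 = 2390/EI,  θ_B0 = 2512/EI
Flexibility coefficients: a unit moment at one end gives L/(3EI) there and L/(6EI) at the far end, so f₁₁ = f₂₂ = 3.7/EI and f₁₂ = f₂₁ = 1.85/EI.
Compatibility — zero rotation at each built-in end:
  3.7 M_A + 1.85 M_B = 2390
  1.85 M_A + 3.7 M_B = 2512
Solving the pair gives M_A = 408.7 kN·m and M_B = 474.6 kN·m (hogging).

M_B = 474.6 kN·m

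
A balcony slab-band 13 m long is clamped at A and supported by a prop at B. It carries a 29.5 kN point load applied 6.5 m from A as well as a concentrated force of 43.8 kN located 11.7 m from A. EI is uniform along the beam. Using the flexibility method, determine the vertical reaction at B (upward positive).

R_B = 46.47 kN

Release the roller at B. Primary structure: cantilever fixed at A.
Free-end deflection of the primary structure under the applied loading (downward +):
  point load 29.5 at a = 6.5: Pa²(3L − a)/(6EI) = 6751/EI
  point load 43.8 at a = 11.7: Pa²(3L − a)/(6EI) = 27281/EI
  δ_0 = 34032/EI
Flexibility coefficient — unit upward force at B: δ_{BB} = L³/(3EI) = 732.3/EI.
Compatibility at B: δ_0 − R_B·δ_{BB} = 0, so R_B = 34032/732.3 = 46.47 kN.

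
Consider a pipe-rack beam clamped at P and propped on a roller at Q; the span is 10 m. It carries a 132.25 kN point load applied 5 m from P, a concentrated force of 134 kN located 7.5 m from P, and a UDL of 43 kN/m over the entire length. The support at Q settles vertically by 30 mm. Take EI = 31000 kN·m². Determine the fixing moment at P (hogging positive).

M_P = 970.4 kN·m

Choose R_Q as the redundant. The primary structure is the cantilever fixed at P.
Downward deflection at the released point Q due to the loads:
  point load 132.25 at a = 5: Pa²(3L − a)/(6EI) = 13776/EI
  point load 134 at a = 7.5: Pa²(3L − a)/(6EI) = 28266/EI
  UDL 43: wL⁴/(8EI) = 53750/EI
  δ_0 = 95792/EI
Tip deflection under a unit load at Q: L³/(3EI) = 333.3/EI.
With EI = 31000 kN·m²: δ_0 = 3.0901 m and δ_{QQ} = 0.010753 m/kN.
Compatibility — the beam at Q must follow the support down by 0.03 m: δ_0 − R_Q·δ_{QQ} = 0.03, so R_Q = (3.0901 − 0.03)/0.010753 = 284.6 kN.
Moment equilibrium about P: M_P = Σ(load moments about P) − R_Q·L = 3816 − 284.6×10 = 970.4 kN·m.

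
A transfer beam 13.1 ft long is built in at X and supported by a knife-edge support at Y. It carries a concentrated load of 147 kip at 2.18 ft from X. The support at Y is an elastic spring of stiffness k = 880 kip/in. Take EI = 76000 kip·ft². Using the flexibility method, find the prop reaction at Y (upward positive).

R_Y = 5.713 kip

Take the reaction at Y as the redundant and release it; the primary structure is a cantilever fixed at X.
Downward deflection at the released point Y due to the loads:
  point load 147 at a = 2.18: Pa²(3L − a)/(6EI) = 4322/EI
Flexibility coefficient — unit upward force at Y: δ_{YY} = L³/(3EI) = 749.4/EI.
With EI = 76000 kip·ft²: δ_0 = 0.056869 ft and δ_{YY} = 0.00986 ft/kip.
Compatibility — the spring shortens by R_Y/k under the reaction it provides: δ_0 − R_Y·δ_{YY} = R_Y/k. With 1/k = 1/(880×12) ft/kip = 0.000095 ft/kip, R_Y = δ_0 / (δ_{YY} + 1/k) = 0.056869 / (0.00986 + 0.000095) = 5.713 kip.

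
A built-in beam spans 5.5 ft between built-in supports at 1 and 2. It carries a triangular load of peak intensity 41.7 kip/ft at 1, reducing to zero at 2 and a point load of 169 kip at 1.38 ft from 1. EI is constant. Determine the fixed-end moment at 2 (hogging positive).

Release both end moments; the primary structure is a simply-supported span 12 with redundants M_1 and M_2.
On the primary (simply-supported) span, the end slopes from the loading are:
  at 1: triangular load, peak 41.7: w₀L³/(45EI) = 154.2/EI
  at 2: triangular load, peak 41.7: 7w₀L³/(360EI) = 134.9/EI
  at 1: point load 169 at a = 1.38: Pab(L + b)/(6LEI) = 280.1/EI
  at 2: point load 169 at a = 1.38: Pab(L + a)/(6LEI) = 200.3/EI
  θ_10 = 434.3/EI,  θ_20 = 335.2/EI
Flexibility coefficients: a unit moment at one end gives L/(3EI) there and L/(6EI) at the far end, so f₁₁ = f₂₂ = 1.833/EI and f₁₂ = f₂₁ = 0.9167/EI.
Compatibility — zero rotation at each built-in end:
  1.833 M_1 + 0.9167 M_2 = 434.3
  0.9167 M_1 + 1.833 M_2 = 335.2
Solving the pair gives M_1 = 193.9 kip·ft and M_2 = 85.88 kip·ft (hogging).

M_2 = 85.88 kip·ft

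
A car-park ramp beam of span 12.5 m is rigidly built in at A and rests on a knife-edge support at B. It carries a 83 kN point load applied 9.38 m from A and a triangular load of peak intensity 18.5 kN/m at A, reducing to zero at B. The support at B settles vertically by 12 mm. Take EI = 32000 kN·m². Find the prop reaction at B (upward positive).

Remove the prop at B; the released (primary) structure is a cantilever built in at A.
Deflection at B on the released cantilever, summing each load's contribution:
  point load 83 at a = 9.38: Pa²(3L − a)/(6EI) = 34225/EI
  triangular load, peak 18.5 at the fixed end: w₀L⁴/(30EI) = 15055/EI
  δ_0 = 49281/EI
Tip deflection under a unit load at B: L³/(3EI) = 651/EI.
With EI = 32000 kN·m²: δ_0 = 1.54 m and δ_{BB} = 0.020345 m/kN.
Compatibility — the beam at B must follow the support down by 0.012 m: δ_0 − R_B·δ_{BB} = 0.012, so R_B = (1.54 − 0.012)/0.020345 = 75.11 kN.

R_B = 75.11 kN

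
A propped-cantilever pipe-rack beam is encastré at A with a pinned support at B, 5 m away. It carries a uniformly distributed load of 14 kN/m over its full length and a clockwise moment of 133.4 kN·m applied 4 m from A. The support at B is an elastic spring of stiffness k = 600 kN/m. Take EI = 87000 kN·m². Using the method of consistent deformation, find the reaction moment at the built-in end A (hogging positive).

Take the reaction at B as the redundant and release it; the primary structure is a cantilever fixed at A.
Primary-structure tip deflection at B by superposition:
  UDL 14: wL⁴/(8EI) = 1094/EI
  clockwise couple 133.4 at a = 4: M₀a(2L − a)/(2EI) = 1601/EI
  δ_0 = 2695/EI
Tip deflection under a unit load at B: L³/(3EI) = 41.67/EI.
With EI = 87000 kN·m²: δ_0 = 0.030972 m and δ_{BB} = 0.000479 m/kN.
Compatibility — the spring shortens by R_B/k under the reaction it provides: δ_0 − R_B·δ_{BB} = R_B/k. With 1/k = 0.001667 m/kN, R_B = δ_0 / (δ_{BB} + 1/k) = 0.030972 / (0.000479 + 0.001667) = 14.44 kN.
Moment equilibrium about A: M_A = Σ(load moments about A) − R_B·L = 308.4 − 14.44×5 = 236.2 kN·m.

M_A = 236.2 kN·m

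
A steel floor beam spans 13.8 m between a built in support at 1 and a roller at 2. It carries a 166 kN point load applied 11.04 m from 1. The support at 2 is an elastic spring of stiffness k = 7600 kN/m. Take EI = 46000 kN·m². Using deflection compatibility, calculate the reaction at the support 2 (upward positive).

R_2 = 116.1 kN

Take the reaction at 2 as the redundant and release it; the primary structure is a cantilever fixed at 1.
Downward deflection at the released point 2 due to the loads:
  point load 166 at a = 11.04: Pa²(3L − a)/(6EI) = 102376/EI
Tip deflection under a unit load at 2: L³/(3EI) = 876/EI.
With EI = 46000 kN·m²: δ_0 = 2.2256 m and δ_{22} = 0.019044 m/kN.
Compatibility — the spring shortens by R_2/k under the reaction it provides: δ_0 − R_2·δ_{22} = R_2/k. With 1/k = 0.000132 m/kN, R_2 = δ_0 / (δ_{22} + 1/k) = 2.2256 / (0.019044 + 0.000132) = 116.1 kN.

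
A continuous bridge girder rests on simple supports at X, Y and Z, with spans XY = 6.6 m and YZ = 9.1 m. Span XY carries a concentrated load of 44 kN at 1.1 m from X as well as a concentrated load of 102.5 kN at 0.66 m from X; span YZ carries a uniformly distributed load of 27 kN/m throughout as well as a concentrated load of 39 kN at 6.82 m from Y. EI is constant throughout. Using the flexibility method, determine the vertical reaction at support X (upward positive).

Release continuity at Y by inserting a hinge; the redundant is the internal moment M_Y. The primary structure is two simply-supported spans XY and YZ.
Rotations at Y on the released spans (each span's end-slope, ×1/EI):
  span XY: point load 44 at a = 1.1: Pab(L + a)/(6LEI) = 51.76/EI
  span XY: point load 102.5 at a = 0.66: Pab(L + a)/(6LEI) = 73.67/EI
  span YZ: UDL 27: wL³/(24EI) = 847.8/EI
  span YZ: point load 39 at a = 6.82: Pab(L + b)/(6LEI) = 126.4/EI
  relative rotation θ_0 = (125.4 + 974.2)/EI = 1100/EI
A unit hogging moment at Y produces rotation L₁/(3EI) + L₂/(3EI) = 5.233/EI.
Compatibility: M_Y·(L₁+L₂)/(3EI) = θ_0, giving M_Y = 210.1 kN·m (hogging).
Span XY, ΣM about X with M_Y applied at Y: R_Y^{XY}·6.6 = 116 + 210.1, so R_Y^{XY} = 49.42 kN and R_X = 146.5 − 49.42 = 97.08 kN.

R_X = 97.08 kN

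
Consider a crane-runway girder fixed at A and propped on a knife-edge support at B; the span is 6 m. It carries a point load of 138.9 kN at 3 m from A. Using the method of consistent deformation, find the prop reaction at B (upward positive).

R_B = 43.41 kN

Remove the prop at B; the released (primary) structure is a cantilever built in at A.
Free-end deflection of the primary structure under the applied loading (downward +):
  point load 138.9 at a = 3: Pa²(3L − a)/(6EI) = 3125/EI
Flexibility coefficient — unit upward force at B: δ_{BB} = L³/(3EI) = 72/EI.
The prop prevents deflection at B: R_B = δ_0/δ_{BB} = 3125/72 = 43.41 kN.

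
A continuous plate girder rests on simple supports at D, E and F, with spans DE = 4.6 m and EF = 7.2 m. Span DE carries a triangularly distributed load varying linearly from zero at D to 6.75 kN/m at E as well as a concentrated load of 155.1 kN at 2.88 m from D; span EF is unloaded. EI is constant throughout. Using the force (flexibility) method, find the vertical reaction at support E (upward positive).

R_E = 127.6 kN

Take M_E as the redundant. Released structure: two simple spans DE and EF with a hinge at E.
Rotations at E on the released spans (each span's end-slope, ×1/EI):
  span DE: triangular load, peak 6.75: w₀L³/(45EI) = 14.6/EI
  span DE: point load 155.1 at a = 2.88: Pab(L + a)/(6LEI) = 208.2/EI
  relative rotation θ_0 = (222.8 + 0)/EI = 222.8/EI
A unit hogging moment at E produces rotation L₁/(3EI) + L₂/(3EI) = 3.933/EI.
Slope continuity at E: θ_0 = M_E·3.933/EI, so M_E = 222.8/3.933 = 56.65 kN·m (hogging).
Span DE, ΣM about D with M_E applied at E: R_E^{DE}·4.6 = 494.3 + 56.65, so R_E^{DE} = 119.8 kN and R_D = 170.6 − 119.8 = 50.85 kN.
Span EF, ΣM about F: R_E^{EF}·7.2 = 0 + 56.65, so R_E^{EF} = 7.868 kN and R_F = 0 − 7.868 = -7.868 kN.
R_E = 119.8 + 7.868 = 127.6 kN.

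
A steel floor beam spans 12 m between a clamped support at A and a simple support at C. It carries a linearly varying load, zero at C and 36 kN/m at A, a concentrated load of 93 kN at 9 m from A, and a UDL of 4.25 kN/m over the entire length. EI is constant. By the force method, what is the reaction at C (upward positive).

R_C = 121.2 kN

Release the roller at C. Primary structure: cantilever fixed at A.
Primary-structure tip deflection at C by superposition:
  triangular load, peak 36 at the fixed end: w₀L⁴/(30EI) = 24883/EI
  point load 93 at a = 9: Pa²(3L − a)/(6EI) = 33898/EI
  UDL 4.25: wL⁴/(8EI) = 11016/EI
  δ_0 = 69798/EI
Tip deflection under a unit load at C: L³/(3EI) = 576/EI.
The prop prevents deflection at C: R_C = δ_0/δ_{CC} = 69798/576 = 121.2 kN.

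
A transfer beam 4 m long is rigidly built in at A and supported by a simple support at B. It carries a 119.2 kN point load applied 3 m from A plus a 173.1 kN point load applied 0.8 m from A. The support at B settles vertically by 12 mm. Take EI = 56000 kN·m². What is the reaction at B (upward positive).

R_B = 53.62 kN

Choose R_B as the redundant. The primary structure is the cantilever fixed at A.
Primary-structure tip deflection at B by superposition:
  point load 119.2 at a = 3: Pa²(3L − a)/(6EI) = 1609/EI
  point load 173.1 at a = 0.8: Pa²(3L − a)/(6EI) = 206.8/EI
  δ_0 = 1816/EI
Tip deflection under a unit load at B: L³/(3EI) = 21.33/EI.
With EI = 56000 kN·m²: δ_0 = 0.032429 m and δ_{BB} = 0.000381 m/kN.
Compatibility — the beam at B must follow the support down by 0.012 m: δ_0 − R_B·δ_{BB} = 0.012, so R_B = (0.032429 − 0.012)/0.000381 = 53.62 kN.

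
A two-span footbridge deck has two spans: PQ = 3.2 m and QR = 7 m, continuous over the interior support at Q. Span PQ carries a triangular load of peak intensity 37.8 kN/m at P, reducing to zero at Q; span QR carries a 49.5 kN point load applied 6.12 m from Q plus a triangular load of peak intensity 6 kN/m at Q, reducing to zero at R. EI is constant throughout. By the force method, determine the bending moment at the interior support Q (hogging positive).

Take M_Q as the redundant. Released structure: two simple spans PQ and QR with a hinge at Q.
End slopes at the hinge Q, treating each span as simply supported:
  span PQ: triangular load, peak 37.8: 7w₀L³/(360EI) = 24.08/EI
  span QR: point load 49.5 at a = 6.12: Pab(L + b)/(6LEI) = 50.02/EI
  span QR: triangular load, peak 6: w₀L³/(45EI) = 45.73/EI
  relative rotation θ_0 = (24.08 + 95.75)/EI = 119.8/EI
A unit hogging moment at Q produces rotation L₁/(3EI) + L₂/(3EI) = 3.4/EI.
Slope continuity at Q: θ_0 = M_Q·3.4/EI, so M_Q = 119.8/3.4 = 35.25 kN·m (hogging).

M_Q = 35.25 kN·m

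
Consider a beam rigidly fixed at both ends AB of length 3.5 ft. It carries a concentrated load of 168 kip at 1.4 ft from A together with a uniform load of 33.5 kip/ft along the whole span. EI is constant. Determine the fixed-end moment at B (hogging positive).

M_B = 90.65 kip·ft

Take the two fixed-end moments M_A, M_B as redundants; the released structure is the simple span AB.
Simple-span end rotations at A and B under the given loads:
  at A: point load 168 at a = 1.4: Pab(L + b)/(6LEI) = 131.7/EI
  at B: point load 168 at a = 1.4: Pab(L + a)/(6LEI) = 115.2/EI
  at A: UDL 33.5: wL³/(24EI) = 59.85/EI
  at B: UDL 33.5: wL³/(24EI) = 59.85/EI
  θ_A0 = 191.6/EI,  θ_B0 = 175.1/EI
Flexibility coefficients: a unit moment at one end gives L/(3EI) there and L/(6EI) at the far end, so f₁₁ = f₂₂ = 1.167/EI and f₁₂ = f₂₁ = 0.5833/EI.
Compatibility — zero rotation at each built-in end:
  1.167 M_A + 0.5833 M_B = 191.6
  0.5833 M_A + 1.167 M_B = 175.1
Solving the pair gives M_A = 118.9 kip·ft and M_B = 90.65 kip·ft (hogging).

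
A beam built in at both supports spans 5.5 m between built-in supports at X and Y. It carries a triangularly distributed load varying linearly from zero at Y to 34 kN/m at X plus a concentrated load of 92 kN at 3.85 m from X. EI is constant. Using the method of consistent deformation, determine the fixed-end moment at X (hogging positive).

M_X = 83.3 kN·m

Release both end moments; the primary structure is a simply-supported span XY with redundants M_X and M_Y.
On the primary (simply-supported) span, the end slopes from the loading are:
  at X: triangular load, peak 34: w₀L³/(45EI) = 125.7/EI
  at Y: triangular load, peak 34: 7w₀L³/(360EI) = 110/EI
  at X: point load 92 at a = 3.85: Pab(L + b)/(6LEI) = 126.6/EI
  at Y: point load 92 at a = 3.85: Pab(L + a)/(6LEI) = 165.6/EI
  θ_X0 = 252.3/EI,  θ_Y0 = 275.6/EI
Flexibility coefficients: a unit moment at one end gives L/(3EI) there and L/(6EI) at the far end, so f₁₁ = f₂₂ = 1.833/EI and f₁₂ = f₂₁ = 0.9167/EI.
Compatibility — zero rotation at each built-in end:
  1.833 M_X + 0.9167 M_Y = 252.3
  0.9167 M_X + 1.833 M_Y = 275.6
Solving the pair gives M_X = 83.3 kN·m and M_Y = 108.7 kN·m (hogging).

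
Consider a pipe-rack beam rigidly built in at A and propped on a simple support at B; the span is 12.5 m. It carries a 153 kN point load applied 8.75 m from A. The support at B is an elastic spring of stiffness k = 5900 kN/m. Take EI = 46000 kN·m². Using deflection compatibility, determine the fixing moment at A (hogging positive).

Take the reaction at B as the redundant and release it; the primary structure is a cantilever fixed at A.
Free-end deflection of the primary structure under the applied loading (downward +):
  point load 153 at a = 8.75: Pa²(3L − a)/(6EI) = 56130/EI
Flexibility coefficient — unit upward force at B: δ_{BB} = L³/(3EI) = 651/EI.
With EI = 46000 kN·m²: δ_0 = 1.2202 m and δ_{BB} = 0.014153 m/kN.
Compatibility — the spring shortens by R_B/k under the reaction it provides: δ_0 − R_B·δ_{BB} = R_B/k. With 1/k = 0.000169 m/kN, R_B = δ_0 / (δ_{BB} + 1/k) = 1.2202 / (0.014153 + 0.000169) = 85.2 kN.
Moment equilibrium about A: M_A = Σ(load moments about A) − R_B·L = 1339 − 85.2×12.5 = 273.8 kN·m.

M_A = 273.8 kN·m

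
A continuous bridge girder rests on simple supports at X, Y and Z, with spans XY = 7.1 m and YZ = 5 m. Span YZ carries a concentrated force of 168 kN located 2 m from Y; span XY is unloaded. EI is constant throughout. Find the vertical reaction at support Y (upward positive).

Insert a hinge at Y; M_Y is the redundant, and each span becomes simply supported.
End slopes at the hinge Y, treating each span as simply supported:
  span YZ: point load 168 at a = 2: Pab(L + b)/(6LEI) = 268.8/EI
  relative rotation θ_0 = (0 + 268.8)/EI = 268.8/EI
A unit hogging moment at Y produces rotation L₁/(3EI) + L₂/(3EI) = 4.033/EI.
Slope continuity at Y: θ_0 = M_Y·4.033/EI, so M_Y = 268.8/4.033 = 66.64 kN·m (hogging).
Span XY, ΣM about X with M_Y applied at Y: R_Y^{XY}·7.1 = 0 + 66.64, so R_Y^{XY} = 9.387 kN and R_X = 0 − 9.387 = -9.387 kN.
Span YZ, ΣM about Z: R_Y^{YZ}·5 = 504 + 66.64, so R_Y^{YZ} = 114.1 kN and R_Z = 168 − 114.1 = 53.87 kN.
R_Y = 9.387 + 114.1 = 123.5 kN.

R_Y = 123.5 kN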